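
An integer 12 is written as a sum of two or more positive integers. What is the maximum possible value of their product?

Let P[k] be the best product for length k (with at least one cut). For each first piece i, the rest contributes max(k−i, P[k−i]).
P[2] = 1·max(1,0) = 1·1 = 1
P[3] = 1·max(2,1) = 1·2 = 2
P[4] = 2·max(2,1) = 2·2 = 4
P[5] = 2·max(3,2) = 2·3 = 6
P[6] = 3·max(3,2) = 3·3 = 9
P[7] = 2·max(5,6) = 2·6 = 12
P[8] = 2·max(6,9) = 2·9 = 18
P[9] = 3·max(6,9) = 3·9 = 27
P[10] = 2·max(8,18) = 2·18 = 36
P[11] = 2·max(9,27) = 2·27 = 54
P[12] = 3·max(9,27) = 3·27 = 81
One optimal split: 3 + 3 + 3 + 3; product 3·3·3·3 = 81.

81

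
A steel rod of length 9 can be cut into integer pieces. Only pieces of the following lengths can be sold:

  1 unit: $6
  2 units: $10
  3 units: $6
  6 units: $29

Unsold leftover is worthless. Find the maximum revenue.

Let r[k] be the best obtainable value from length k. For each k, try every first piece i and keep the best of price[i] + r[k−i].
r[1] = 6
r[2] = max(6+6, 10+0) = 12
r[3] = max(6+12, 10+6, 6+0) = 18
r[4] = max(6+18, 10+12, 6+6) = 24
r[5] = max(6+24, 10+18, 6+12) = 30
r[6] = max(6+30, 10+24, 6+18, 29+0) = 36
r[7] = max(6+36, 10+30, 6+24, 29+6) = 42
r[8] = max(6+42, 10+36, 6+30, 29+12) = 48
r[9] = max(6+48, 10+42, 6+36, 29+18) = 54
One optimal cutting: 1 + 1 + 1 + 1 + 1 + 1 + 1 + 1 + 1 → $54.

54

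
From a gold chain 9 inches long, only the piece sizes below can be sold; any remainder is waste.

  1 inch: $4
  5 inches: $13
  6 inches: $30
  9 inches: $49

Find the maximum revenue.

Consider every possible first cut. r[k] is the best of p[i]+r[k−i] over all sellable i≤k.
r[1] = 4
r[2] = 8  (first piece 1, then r[1]=4)
r[3] = 12  (first piece 1, then r[2]=8)
r[4] = 16  (first piece 1, then r[3]=12)
r[5] = max(4+16, 13+0) = 20
r[6] = max(4+20, 13+4, 30+0) = 30
r[7] = max(4+30, 13+8, 30+4) = 34
r[8] = max(4+34, 13+12, 30+8) = 38
r[9] = max(4+38, 13+16, 30+12, 49+0) = 49
One optimal cutting: 9 → $49.

49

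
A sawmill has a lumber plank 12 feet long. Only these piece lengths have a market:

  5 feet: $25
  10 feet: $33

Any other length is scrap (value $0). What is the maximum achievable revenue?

50

Let best[k] be the best obtainable value from length k. For each k, try every first piece i and keep the best of price[i] + best[k−i].
best[1] = 0
best[2] = 0
best[3] = 0
best[4] = 0
best[5] = 25
best[6] = 25
best[7] = 25
best[8] = 25
best[9] = 25
best[10] = 50  (first piece 5, then best[5]=25)
best[11] = 50
best[12] = 50
One optimal cutting: pieces 5 + 5 with 2 feet of scrap → $50.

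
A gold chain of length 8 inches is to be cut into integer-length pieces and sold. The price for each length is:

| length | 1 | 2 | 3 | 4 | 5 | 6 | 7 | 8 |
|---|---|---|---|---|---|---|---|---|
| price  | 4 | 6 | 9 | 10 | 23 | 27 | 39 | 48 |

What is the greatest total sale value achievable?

Build r[k] bottom-up: r[k] = max over allowed piece i of (p[i] + r[k−i]).
r[1] = 4
r[2] = max(4+4, 6+0) = 8
r[3] = max(4+8, 6+4, 9+0) = 12
r[4] = max(4+12, 6+8, 9+4, 10+0) = 16
r[5] = max(4+16, 6+12, 9+8, 10+4, 23+0) = 23
r[6] = max(4+23, 6+16, 9+12, 10+8, 23+4, 27+0) = 27
r[7] = max(4+27, 6+23, 9+16, …, 27+4, 39+0) = 39
r[8] = max(4+39, 6+27, 9+23, …, 39+4, 48+0) = 48
Best is to sell the whole 8-inch piece uncut for $48.

48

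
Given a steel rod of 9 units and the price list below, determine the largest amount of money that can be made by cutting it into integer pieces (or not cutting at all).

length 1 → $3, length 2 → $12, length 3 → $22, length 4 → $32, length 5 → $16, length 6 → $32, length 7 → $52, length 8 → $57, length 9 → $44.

67

Build R[k] bottom-up: R[k] = max over allowed piece i of (p[i] + R[k−i]).
R[1] = 3
R[2] = max(3+3, 12+0) = 12
R[3] = max(3+12, 12+3, 22+0) = 22
R[4] = max(3+22, 12+12, 22+3, 32+0) = 32
R[5] = max(3+32, 12+22, 22+12, 32+3, 16+0) = 35
R[6] = max(3+35, 12+32, 22+22, 32+12, 16+3, 32+0) = 44
R[7] = max(3+44, 12+35, 22+32, …, 32+3, 52+0) = 54
R[8] = max(3+54, 12+44, 22+35, …, 52+3, 57+0) = 64
R[9] = max(3+64, 12+54, 22+44, …, 57+3, 44+0) = 67
One optimal cutting: 4 + 4 + 1 → $32 + $32 + $3 = $67.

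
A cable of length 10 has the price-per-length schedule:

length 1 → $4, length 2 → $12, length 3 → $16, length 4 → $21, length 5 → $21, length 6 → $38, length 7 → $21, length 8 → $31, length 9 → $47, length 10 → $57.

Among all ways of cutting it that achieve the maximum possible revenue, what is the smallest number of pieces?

3

Build r[k] bottom-up: r[k] = max over allowed piece i of (p[i] + r[k−i]).
r[1] = 4
r[2] = max(4+4, 12+0) = 12
r[3] = max(4+12, 12+4, 16+0) = 16
r[4] = max(4+16, 12+12, 16+4, 21+0) = 24
r[5] = max(4+24, 12+16, 16+12, 21+4, 21+0) = 28
r[6] = max(4+28, 12+24, 16+16, 21+12, 21+4, 38+0) = 38
r[7] = max(4+38, 12+28, 16+24, …, 38+4, 21+0) = 42
r[8] = max(4+42, 12+38, 16+28, …, 21+4, 31+0) = 50
r[9] = max(4+50, 12+42, 16+38, …, 31+4, 47+0) = 54
r[10] = max(4+54, 12+50, 16+42, …, 47+4, 57+0) = 62
Maximum revenue is $62.
Now minimize piece count subject to staying optimal: for each k, pieces[k] = 1 + min over i with p[i]+r[k−i]=r[k] of pieces[k−i].
pieces[7] = 2
pieces[8] = 2
pieces[9] = 2
pieces[10] = 3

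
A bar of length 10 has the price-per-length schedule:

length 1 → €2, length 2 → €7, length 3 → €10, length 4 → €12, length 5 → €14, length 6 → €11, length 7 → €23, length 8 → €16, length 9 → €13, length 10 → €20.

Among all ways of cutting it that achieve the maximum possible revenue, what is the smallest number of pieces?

Build r[k] bottom-up: r[k] = max over allowed piece i of (p[i] + r[k−i]).
r[1] = 2
r[2] = max(2+2, 7+0) = 7
r[3] = max(2+7, 7+2, 10+0) = 10
r[4] = max(2+10, 7+7, 10+2, 12+0) = 14
r[5] = max(2+14, 7+10, 10+7, 12+2, 14+0) = 17
r[6] = max(2+17, 7+14, 10+10, 12+7, 14+2, 11+0) = 21
r[7] = max(2+21, 7+17, 10+14, …, 11+2, 23+0) = 24
r[8] = max(2+24, 7+21, 10+17, …, 23+2, 16+0) = 28
r[9] = max(2+28, 7+24, 10+21, …, 16+2, 13+0) = 31
r[10] = max(2+31, 7+28, 10+24, …, 13+2, 20+0) = 35
Maximum revenue is €35.
Now minimize piece count subject to staying optimal: for each k, pieces[k] = 1 + min over i with p[i]+r[k−i]=r[k] of pieces[k−i].
pieces[7] = 3
pieces[8] = 4
pieces[9] = 4
pieces[10] = 5

5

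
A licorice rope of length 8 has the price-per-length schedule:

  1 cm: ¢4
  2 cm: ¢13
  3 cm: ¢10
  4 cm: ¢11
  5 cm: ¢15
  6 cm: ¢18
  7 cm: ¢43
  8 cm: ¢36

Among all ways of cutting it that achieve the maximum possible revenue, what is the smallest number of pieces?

4

Consider every possible first cut. r[k] is the best of p[i]+r[k−i] over all sellable i≤k.
r[1] = 4
r[2] = max(4+4, 13+0) = 13
r[3] = max(4+13, 13+4, 10+0) = 17
r[4] = max(4+17, 13+13, 10+4, 11+0) = 26
r[5] = max(4+26, 13+17, 10+13, 11+4, 15+0) = 30
r[6] = max(4+30, 13+26, 10+17, 11+13, 15+4, 18+0) = 39
r[7] = max(4+39, 13+30, 10+26, …, 18+4, 43+0) = 43
r[8] = max(4+43, 13+39, 10+30, …, 43+4, 36+0) = 52
Maximum revenue is ¢52.
Now minimize piece count subject to staying optimal: for each k, pieces[k] = 1 + min over i with p[i]+r[k−i]=r[k] of pieces[k−i].
pieces[5] = 3
pieces[6] = 3
pieces[7] = 1
pieces[8] = 4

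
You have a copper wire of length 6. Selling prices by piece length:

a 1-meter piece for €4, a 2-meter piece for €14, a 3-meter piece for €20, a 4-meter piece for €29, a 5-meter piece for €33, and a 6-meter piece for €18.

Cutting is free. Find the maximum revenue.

Build r[k] bottom-up: r[k] = max over allowed piece i of (p[i] + r[k−i]).
r[1] = 4
r[2] = max(4+4, 14+0) = 14
r[3] = max(4+14, 14+4, 20+0) = 20
r[4] = max(4+20, 14+14, 20+4, 29+0) = 29
r[5] = max(4+29, 14+20, 20+14, 29+4, 33+0) = 34
r[6] = max(4+34, 14+29, 20+20, 29+14, 33+4, 18+0) = 43
One optimal cutting: 4 + 2 → €29 + €14 = €43.

43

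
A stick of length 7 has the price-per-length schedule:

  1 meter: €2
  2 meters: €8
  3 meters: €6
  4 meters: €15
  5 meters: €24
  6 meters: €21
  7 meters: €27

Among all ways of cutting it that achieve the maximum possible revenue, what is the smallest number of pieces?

2

Let r[k] be the best obtainable value from length k. For each k, try every first piece i and keep the best of price[i] + r[k−i].
r[1] = 2
r[2] = max(2+2, 8+0) = 8
r[3] = max(2+8, 8+2, 6+0) = 10
r[4] = max(2+10, 8+8, 6+2, 15+0) = 16
r[5] = max(2+16, 8+10, 6+8, 15+2, 24+0) = 24
r[6] = max(2+24, 8+16, 6+10, 15+8, 24+2, 21+0) = 26
r[7] = max(2+26, 8+24, 6+16, …, 21+2, 27+0) = 32
Maximum revenue is €32.
Now minimize piece count subject to staying optimal: for each k, pieces[k] = 1 + min over i with p[i]+r[k−i]=r[k] of pieces[k−i].
pieces[4] = 2
pieces[5] = 1
pieces[6] = 2
pieces[7] = 2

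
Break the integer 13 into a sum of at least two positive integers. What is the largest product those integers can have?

Let prod[k] be the best product for length k (with at least one cut). For each first piece i, the rest contributes max(k−i, prod[k−i]).
prod[2] = 1·max(1,0) = 1·1 = 1
prod[3] = 1·max(2,1) = 1·2 = 2
prod[4] = 2·max(2,1) = 2·2 = 4
prod[5] = 2·max(3,2) = 2·3 = 6
prod[6] = 3·max(3,2) = 3·3 = 9
prod[7] = 2·max(5,6) = 2·6 = 12
prod[8] = 2·max(6,9) = 2·9 = 18
prod[9] = 3·max(6,9) = 3·9 = 27
prod[10] = 2·max(8,18) = 2·18 = 36
prod[11] = 2·max(9,27) = 2·27 = 54
prod[12] = 3·max(9,27) = 3·27 = 81
prod[13] = 2·max(11,54) = 2·54 = 108
One optimal split: 3 + 3 + 3 + 2 + 2; product 3·3·3·2·2 = 108.

108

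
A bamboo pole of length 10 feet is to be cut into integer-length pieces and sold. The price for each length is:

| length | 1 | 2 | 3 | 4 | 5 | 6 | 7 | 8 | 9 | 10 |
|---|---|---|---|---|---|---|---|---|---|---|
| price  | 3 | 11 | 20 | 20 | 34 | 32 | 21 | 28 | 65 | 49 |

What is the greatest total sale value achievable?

Consider every possible first cut. R[k] is the best of p[i]+R[k−i] over all sellable i≤k.
R[1] = 3
R[2] = max(3+3, 11+0) = 11
R[3] = max(3+11, 11+3, 20+0) = 20
R[4] = max(3+20, 11+11, 20+3, 20+0) = 23
R[5] = max(3+23, 11+20, 20+11, 20+3, 34+0) = 34
R[6] = max(3+34, 11+23, 20+20, 20+11, 34+3, 32+0) = 40
R[7] = max(3+40, 11+34, 20+23, …, 32+3, 21+0) = 45
R[8] = max(3+45, 11+40, 20+34, …, 21+3, 28+0) = 54
R[9] = max(3+54, 11+45, 20+40, …, 28+3, 65+0) = 65
R[10] = max(3+65, 11+54, 20+45, …, 65+3, 49+0) = 68
One optimal cutting: 9 + 1 → $65 + $3 = $68.

68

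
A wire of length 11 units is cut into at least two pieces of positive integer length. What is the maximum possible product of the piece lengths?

Define m[k] = max over 1≤i<k of i · max(k−i, m[k−i]); the inner max lets the remainder stay uncut if that's better.
m[2] = 1·max(1,0) = 1·1 = 1
m[3] = 1·max(2,1) = 1·2 = 2
m[4] = 2·max(2,1) = 2·2 = 4
m[5] = 2·max(3,2) = 2·3 = 6
m[6] = 3·max(3,2) = 3·3 = 9
m[7] = 2·max(5,6) = 2·6 = 12
m[8] = 2·max(6,9) = 2·9 = 18
m[9] = 3·max(6,9) = 3·9 = 27
m[10] = 2·max(8,18) = 2·18 = 36
m[11] = 2·max(9,27) = 2·27 = 54
One optimal split: 3 + 3 + 3 + 2; product 3·3·3·2 = 54.

54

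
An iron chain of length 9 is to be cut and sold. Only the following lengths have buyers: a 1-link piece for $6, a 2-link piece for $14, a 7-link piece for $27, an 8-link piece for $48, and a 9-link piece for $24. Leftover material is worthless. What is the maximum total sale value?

Consider every possible first cut. r[k] is the best of p[i]+r[k−i] over all sellable i≤k.
r[1] = 6
r[2] = max(6+6, 14+0) = 14
r[3] = max(6+14, 14+6) = 20
r[4] = max(6+20, 14+14) = 28
r[5] = max(6+28, 14+20) = 34
r[6] = max(6+34, 14+28) = 42
r[7] = max(6+42, 14+34, 27+0) = 48
r[8] = max(6+48, 14+42, 27+6, 48+0) = 56
r[9] = max(6+56, 14+48, 27+14, 48+6, 24+0) = 62
One optimal cutting: 2 + 2 + 2 + 2 + 1 → $62.

62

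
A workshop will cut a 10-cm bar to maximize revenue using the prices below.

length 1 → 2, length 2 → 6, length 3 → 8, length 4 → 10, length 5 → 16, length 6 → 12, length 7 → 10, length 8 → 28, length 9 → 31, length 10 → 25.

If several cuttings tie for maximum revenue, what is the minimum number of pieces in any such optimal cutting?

2

Let r[k] be the best obtainable value from length k. For each k, try every first piece i and keep the best of price[i] + r[k−i].
r[1] = 2
r[2] = max(2+2, 6+0) = 6
r[3] = max(2+6, 6+2, 8+0) = 8
r[4] = max(2+8, 6+6, 8+2, 10+0) = 12
r[5] = max(2+12, 6+8, 8+6, 10+2, 16+0) = 16
r[6] = max(2+16, 6+12, 8+8, 10+6, 16+2, 12+0) = 18
r[7] = max(2+18, 6+16, 8+12, …, 12+2, 10+0) = 22
r[8] = max(2+22, 6+18, 8+16, …, 10+2, 28+0) = 28
r[9] = max(2+28, 6+22, 8+18, …, 28+2, 31+0) = 31
r[10] = max(2+31, 6+28, 8+22, …, 31+2, 25+0) = 34
Maximum revenue is 34.
Now minimize piece count subject to staying optimal: for each k, pieces[k] = 1 + min over i with p[i]+r[k−i]=r[k] of pieces[k−i].
pieces[7] = 2
pieces[8] = 1
pieces[9] = 1
pieces[10] = 2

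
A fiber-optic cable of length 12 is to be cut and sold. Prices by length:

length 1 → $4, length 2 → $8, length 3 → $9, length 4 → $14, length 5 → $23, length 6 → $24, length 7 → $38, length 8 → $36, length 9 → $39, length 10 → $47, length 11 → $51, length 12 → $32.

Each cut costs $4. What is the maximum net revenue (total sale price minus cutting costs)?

57

Let v[k] be the best obtainable value from length k. For each k, try every first piece i and keep the best of price[i] + v[k−i] minus the 4 cut fee when i<k.
v[1] = 4
v[2] = 8
v[3] = 9
v[4] = 14
v[5] = 23
v[6] = 24
v[7] = 38
v[8] = 38  (first piece 1, then v[7]=38)
v[9] = 42  (first piece 2, then v[7]=38)
v[10] = 47
v[11] = 51
v[12] = 57  (first piece 5, then v[7]=38)
One optimal plan: pieces 7 + 5 (1 cut) → $61 − $4 = $57.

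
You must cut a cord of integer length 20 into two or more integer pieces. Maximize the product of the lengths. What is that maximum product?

1458

Let P[k] be the best product for length k (with at least one cut). For each first piece i, the rest contributes max(k−i, P[k−i]).
P[2] = 1×max(1,0) = 1×1 = 1
P[3] = max(1×2, 2×1) = 2
P[4] = max(1×3, 2×2, 3×1) = 4
P[5] = max(1×4, 2×3, 3×2, 4×1) = 6
P[6] = max(1×6, 2×4, 3×3, 4×2, 5×1) = 9
P[7] = max(1×9, 2×6, 3×4, 4×3, 5×2, 6×1) = 12
P[8] = max(1×12, 2×9, 3×6, …, 6×2, 7×1) = 18
P[9] = max(1×18, 2×12, 3×9, …, 7×2, 8×1) = 27
P[10] = max(1×27, 2×18, 3×12, …, 8×2, 9×1) = 36
P[11] = max(1×36, 2×27, 3×18, …, 9×2, 10×1) = 54
P[12] = max(1×54, 2×36, 3×27, …, 10×2, 11×1) = 81
P[13] = max(1×81, 2×54, 3×36, …, 11×2, 12×1) = 108
P[14] = max(1×108, 2×81, 3×54, …, 12×2, 13×1) = 162
P[15] = max(1×162, 2×108, 3×81, …, 13×2, 14×1) = 243
P[16] = max(1×243, 2×162, 3×108, …, 14×2, 15×1) = 324
P[17] = max(1×324, 2×243, 3×162, …, 15×2, 16×1) = 486
P[18] = max(1×486, 2×324, 3×243, …, 16×2, 17×1) = 729
P[19] = max(1×729, 2×486, 3×324, …, 17×2, 18×1) = 972
P[20] = max(1×972, 2×729, 3×486, …, 18×2, 19×1) = 1458
One optimal split: 3 + 3 + 3 + 3 + 3 + 3 + 2; product 3×3×3×3×3×3×2 = 1458.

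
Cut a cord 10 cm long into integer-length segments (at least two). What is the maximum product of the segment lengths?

36

Let prod[k] be the best product for length k (with at least one cut). For each first piece i, the rest contributes max(k−i, prod[k−i]).
prod[2] = 1·max(1,0) = 1·1 = 1
prod[3] = 1·max(2,1) = 1·2 = 2
prod[4] = 2·max(2,1) = 2·2 = 4
prod[5] = 2·max(3,2) = 2·3 = 6
prod[6] = 3·max(3,2) = 3·3 = 9
prod[7] = 2·max(5,6) = 2·6 = 12
prod[8] = 2·max(6,9) = 2·9 = 18
prod[9] = 3·max(6,9) = 3·9 = 27
prod[10] = 2·max(8,18) = 2·18 = 36
One optimal split: 3 + 3 + 2 + 2; product 3·3·2·2 = 36.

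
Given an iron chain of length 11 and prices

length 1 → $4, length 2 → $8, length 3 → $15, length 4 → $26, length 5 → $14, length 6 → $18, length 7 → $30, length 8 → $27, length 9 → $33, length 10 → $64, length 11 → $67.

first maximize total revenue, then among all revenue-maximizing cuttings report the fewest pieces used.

Consider every possible first cut. r[k] is the best of p[i]+r[k−i] over all sellable i≤k.
r[1] = 4
r[2] = max(4+4, 8+0) = 8
r[3] = max(4+8, 8+4, 15+0) = 15
r[4] = max(4+15, 8+8, 15+4, 26+0) = 26
r[5] = max(4+26, 8+15, 15+8, 26+4, 14+0) = 30
r[6] = max(4+30, 8+26, 15+15, 26+8, 14+4, 18+0) = 34
r[7] = max(4+34, 8+30, 15+26, …, 18+4, 30+0) = 41
r[8] = max(4+41, 8+34, 15+30, …, 30+4, 27+0) = 52
r[9] = max(4+52, 8+41, 15+34, …, 27+4, 33+0) = 56
r[10] = max(4+56, 8+52, 15+41, …, 33+4, 64+0) = 64
r[11] = max(4+64, 8+56, 15+52, …, 64+4, 67+0) = 68
Maximum revenue is $68.
Now minimize piece count subject to staying optimal: for each k, pieces[k] = 1 + min over i with p[i]+r[k−i]=r[k] of pieces[k−i].
pieces[8] = 2
pieces[9] = 3
pieces[10] = 1
pieces[11] = 2

2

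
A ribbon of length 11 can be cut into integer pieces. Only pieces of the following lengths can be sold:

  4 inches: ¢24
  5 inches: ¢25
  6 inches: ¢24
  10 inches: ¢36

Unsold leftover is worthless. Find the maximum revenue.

50

Build r[k] bottom-up: r[k] = max over allowed piece i of (p[i] + r[k−i]).
r[1] = 0
r[2] = 0
r[3] = 0
r[4] = 24
r[5] = 25
r[6] = 25
r[7] = 25
r[8] = 48  (first piece 4, then r[4]=24)
r[9] = 49  (first piece 4, then r[5]=25)
r[10] = 50  (first piece 5, then r[5]=25)
r[11] = 50
One optimal cutting: pieces 5 + 5 with 1 inch of scrap → ¢50.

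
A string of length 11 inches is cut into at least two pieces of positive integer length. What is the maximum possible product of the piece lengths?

54

Fill f[k] for k=2..11: at each k try every first piece i and multiply by the better of (k−i) uncut or f[k−i].
f[2] = 1×max(1,0) = 1×1 = 1
f[3] = 1×max(2,1) = 1×2 = 2
f[4] = 2×max(2,1) = 2×2 = 4
f[5] = 2×max(3,2) = 2×3 = 6
f[6] = 3×max(3,2) = 3×3 = 9
f[7] = 2×max(5,6) = 2×6 = 12
f[8] = 2×max(6,9) = 2×9 = 18
f[9] = 3×max(6,9) = 3×9 = 27
f[10] = 2×max(8,18) = 2×18 = 36
f[11] = 2×max(9,27) = 2×27 = 54
One optimal split: 3 + 3 + 3 + 2; product 3×3×3×2 = 54.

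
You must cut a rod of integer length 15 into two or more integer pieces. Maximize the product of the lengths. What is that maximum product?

Define prod[k] = max over 1≤i<k of i · max(k−i, prod[k−i]); the inner max lets the remainder stay uncut if that's better.
prod[2] = 1*max(1,0) = 1*1 = 1
prod[3] = 1*max(2,1) = 1*2 = 2
prod[4] = 2*max(2,1) = 2*2 = 4
prod[5] = 2*max(3,2) = 2*3 = 6
prod[6] = 3*max(3,2) = 3*3 = 9
prod[7] = 2*max(5,6) = 2*6 = 12
prod[8] = 2*max(6,9) = 2*9 = 18
prod[9] = 3*max(6,9) = 3*9 = 27
prod[10] = 2*max(8,18) = 2*18 = 36
prod[11] = 2*max(9,27) = 2*27 = 54
prod[12] = 3*max(9,27) = 3*27 = 81
prod[13] = 2*max(11,54) = 2*54 = 108
prod[14] = 2*max(12,81) = 2*81 = 162
prod[15] = 3*max(12,81) = 3*81 = 243
One optimal split: 3 + 3 + 3 + 3 + 3; product 3*3*3*3*3 = 243.

243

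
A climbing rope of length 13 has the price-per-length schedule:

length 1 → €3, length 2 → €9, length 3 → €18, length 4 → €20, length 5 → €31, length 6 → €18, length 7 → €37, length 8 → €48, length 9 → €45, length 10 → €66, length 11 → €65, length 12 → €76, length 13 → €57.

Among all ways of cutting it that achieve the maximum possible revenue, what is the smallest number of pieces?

Build r[k] bottom-up: r[k] = max over allowed piece i of (p[i] + r[k−i]).
r[1] = 3
r[2] = 9
r[3] = 18
r[4] = 21  (first piece 1, then r[3]=18)
r[5] = 31
r[6] = 36  (first piece 3, then r[3]=18)
r[7] = 40  (first piece 2, then r[5]=31)
r[8] = 49  (first piece 3, then r[5]=31)
r[9] = 54  (first piece 3, then r[6]=36)
r[10] = 66
r[11] = 69  (first piece 1, then r[10]=66)
r[12] = 76
r[13] = 84  (first piece 3, then r[10]=66)
Maximum revenue is €84.
Now minimize piece count subject to staying optimal: for each k, pieces[k] = 1 + min over i with p[i]+r[k−i]=r[k] of pieces[k−i].
pieces[10] = 1
pieces[11] = 2
pieces[12] = 1
pieces[13] = 2

2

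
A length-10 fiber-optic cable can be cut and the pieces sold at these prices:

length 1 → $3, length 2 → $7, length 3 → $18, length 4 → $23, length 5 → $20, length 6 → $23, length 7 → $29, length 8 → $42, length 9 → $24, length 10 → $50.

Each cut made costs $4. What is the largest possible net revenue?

Build r[k] bottom-up: r[k] = max over allowed piece i of (p[i] + r[k−i]) − 4 per cut.
r[1] = 3
r[2] = 7
r[3] = 18
r[4] = 23
r[5] = 22  (first piece 1, then r[4]=23)
r[6] = 32  (first piece 3, then r[3]=18)
r[7] = 37  (first piece 3, then r[4]=23)
r[8] = 42  (first piece 4, then r[4]=23)
r[9] = 46  (first piece 3, then r[6]=32)
r[10] = 51  (first piece 3, then r[7]=37)
One optimal plan: pieces 4 + 3 + 3 (2 cuts) → $59 − $8 = $51.

51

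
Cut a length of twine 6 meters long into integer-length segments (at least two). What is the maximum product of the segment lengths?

Fill g[k] for k=2..6: at each k try every first piece i and multiply by the better of (k−i) uncut or g[k−i].
g[2] = 1*max(1,0) = 1*1 = 1
g[3] = 1*max(2,1) = 1*2 = 2
g[4] = 2*max(2,1) = 2*2 = 4
g[5] = 2*max(3,2) = 2*3 = 6
g[6] = 3*max(3,2) = 3*3 = 9
One optimal split: 3 + 3; product 3*3 = 9.

9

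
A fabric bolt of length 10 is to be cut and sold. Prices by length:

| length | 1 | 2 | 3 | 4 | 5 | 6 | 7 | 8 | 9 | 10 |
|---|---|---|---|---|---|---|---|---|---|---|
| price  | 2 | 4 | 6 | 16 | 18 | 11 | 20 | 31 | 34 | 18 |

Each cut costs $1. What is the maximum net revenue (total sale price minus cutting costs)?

Let r[k] be the best obtainable value from length k. For each k, try every first piece i and keep the best of price[i] + r[k−i] minus the 1 cut fee when i<k.
r[1] = 2
r[2] = 4
r[3] = 6
r[4] = 16
r[5] = 18
r[6] = 19  (first piece 1, then r[5]=18)
r[7] = 21  (first piece 2, then r[5]=18)
r[8] = 31  (first piece 4, then r[4]=16)
r[9] = 34
r[10] = 35  (first piece 1, then r[9]=34)
One optimal plan: pieces 9 + 1 (1 cut) → $36 − $1 = $35.

35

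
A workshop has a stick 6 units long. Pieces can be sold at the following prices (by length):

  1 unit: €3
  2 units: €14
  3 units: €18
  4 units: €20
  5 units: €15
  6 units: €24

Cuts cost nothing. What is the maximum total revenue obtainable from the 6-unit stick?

Consider every possible first cut. R[k] is the best of p[i]+R[k−i] over all sellable i≤k.
R[1] = 3
R[2] = max(3+3, 14+0) = 14
R[3] = max(3+14, 14+3, 18+0) = 18
R[4] = max(3+18, 14+14, 18+3, 20+0) = 28
R[5] = max(3+28, 14+18, 18+14, 20+3, 15+0) = 32
R[6] = max(3+32, 14+28, 18+18, 20+14, 15+3, 24+0) = 42
One optimal cutting: 2 + 2 + 2 → €14 + €14 + €14 = €42.

42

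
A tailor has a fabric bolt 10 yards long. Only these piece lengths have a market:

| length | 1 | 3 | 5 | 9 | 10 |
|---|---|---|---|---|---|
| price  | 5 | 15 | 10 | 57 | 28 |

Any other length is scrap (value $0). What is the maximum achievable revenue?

62

Build r[k] bottom-up: r[k] = max over allowed piece i of (p[i] + r[k−i]).
r[1] = 5
r[2] = 10  (first piece 1, then r[1]=5)
r[3] = max(5+10, 15+0) = 15
r[4] = max(5+15, 15+5) = 20
r[5] = max(5+20, 15+10, 10+0) = 25
r[6] = max(5+25, 15+15, 10+5) = 30
r[7] = max(5+30, 15+20, 10+10) = 35
r[8] = max(5+35, 15+25, 10+15) = 40
r[9] = max(5+40, 15+30, 10+20, 57+0) = 57
r[10] = max(5+57, 15+35, 10+25, 57+5, 28+0) = 62
One optimal cutting: 9 + 1 → $62.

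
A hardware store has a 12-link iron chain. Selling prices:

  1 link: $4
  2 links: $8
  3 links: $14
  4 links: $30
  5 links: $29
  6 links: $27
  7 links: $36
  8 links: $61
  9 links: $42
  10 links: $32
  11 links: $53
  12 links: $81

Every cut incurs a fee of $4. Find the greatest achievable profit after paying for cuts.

87

Build r[k] bottom-up: r[k] = max over allowed piece i of (p[i] + r[k−i]) − 4 per cut.
r[1] = 4
r[2] = 8
r[3] = 14
r[4] = 30
r[5] = 30  (first piece 1, then r[4]=30)
r[6] = 34  (first piece 2, then r[4]=30)
r[7] = 40  (first piece 3, then r[4]=30)
r[8] = 61
r[9] = 61  (first piece 1, then r[8]=61)
r[10] = 65  (first piece 2, then r[8]=61)
r[11] = 71  (first piece 3, then r[8]=61)
r[12] = 87  (first piece 4, then r[8]=61)
One optimal plan: pieces 8 + 4 (1 cut) → $91 − $4 = $87.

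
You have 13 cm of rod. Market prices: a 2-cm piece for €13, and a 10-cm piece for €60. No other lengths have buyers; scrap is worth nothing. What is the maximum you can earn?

Consider every possible first cut. best[k] is the best of p[i]+best[k−i] over all sellable i≤k.
best[1] = 0
best[2] = 13
best[3] = 13
best[4] = 26  (first piece 2, then best[2]=13)
best[5] = 26
best[6] = 39  (first piece 2, then best[4]=26)
best[7] = 39
best[8] = 52  (first piece 2, then best[6]=39)
best[9] = 52
best[10] = max(13+52, 60+0) = 65
best[11] = max(13+52, 60+0) = 65
best[12] = max(13+65, 60+13) = 78
best[13] = max(13+65, 60+13) = 78
One optimal cutting: pieces 2 + 2 + 2 + 2 + 2 + 2 with 1 cm of scrap → €78.

78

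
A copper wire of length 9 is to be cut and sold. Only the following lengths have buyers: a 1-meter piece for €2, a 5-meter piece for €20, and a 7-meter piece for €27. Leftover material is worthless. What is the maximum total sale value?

31

Let f[k] be the best obtainable value from length k. For each k, try every first piece i and keep the best of price[i] + f[k−i].
f[1] = 2
f[2] = 4  (first piece 1, then f[1]=2)
f[3] = 6  (first piece 1, then f[2]=4)
f[4] = 8  (first piece 1, then f[3]=6)
f[5] = max(2+8, 20+0) = 20
f[6] = max(2+20, 20+2) = 22
f[7] = max(2+22, 20+4, 27+0) = 27
f[8] = max(2+27, 20+6, 27+2) = 29
f[9] = max(2+29, 20+8, 27+4) = 31
One optimal cutting: 7 + 1 + 1 → €31.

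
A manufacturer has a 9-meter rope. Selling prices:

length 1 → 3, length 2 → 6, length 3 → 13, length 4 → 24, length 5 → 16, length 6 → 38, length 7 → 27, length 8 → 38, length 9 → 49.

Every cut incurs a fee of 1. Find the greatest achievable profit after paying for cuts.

Consider every possible first cut. v[k] is the best of p[i]+v[k−i] over all sellable i≤k, charging 1 whenever i<k.
v[1] = 3
v[2] = max(3+3-1, 6+0) = 6
v[3] = max(3+6-1, 6+3-1, 13+0) = 13
v[4] = max(3+13-1, 6+6-1, 13+3-1, 24+0) = 24
v[5] = max(3+24-1, 6+13-1, 13+6-1, 24+3-1, 16+0) = 26
v[6] = max(3+26-1, 6+24-1, 13+13-1, 24+6-1, 16+3-1, 38+0) = 38
v[7] = max(3+38-1, 6+26-1, 13+24-1, …, 38+3-1, 27+0) = 40
v[8] = max(3+40-1, 6+38-1, 13+26-1, …, 27+3-1, 38+0) = 47
v[9] = max(3+47-1, 6+40-1, 13+38-1, …, 38+3-1, 49+0) = 50
One optimal plan: pieces 6 + 3 (1 cut) → 51 − 1 = 50.

50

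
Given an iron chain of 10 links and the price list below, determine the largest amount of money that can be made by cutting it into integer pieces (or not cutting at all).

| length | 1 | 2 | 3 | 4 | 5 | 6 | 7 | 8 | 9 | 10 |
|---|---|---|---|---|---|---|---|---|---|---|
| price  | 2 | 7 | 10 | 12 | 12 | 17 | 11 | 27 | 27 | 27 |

Build R[k] bottom-up: R[k] = max over allowed piece i of (p[i] + R[k−i]).
R[1] = 2
R[2] = max(2+2, 7+0) = 7
R[3] = max(2+7, 7+2, 10+0) = 10
R[4] = max(2+10, 7+7, 10+2, 12+0) = 14
R[5] = max(2+14, 7+10, 10+7, 12+2, 12+0) = 17
R[6] = max(2+17, 7+14, 10+10, 12+7, 12+2, 17+0) = 21
R[7] = max(2+21, 7+17, 10+14, …, 17+2, 11+0) = 24
R[8] = max(2+24, 7+21, 10+17, …, 11+2, 27+0) = 28
R[9] = max(2+28, 7+24, 10+21, …, 27+2, 27+0) = 31
R[10] = max(2+31, 7+28, 10+24, …, 27+2, 27+0) = 35
One optimal cutting: 2 + 2 + 2 + 2 + 2 → $7 + $7 + $7 + $7 + $7 = $35.

35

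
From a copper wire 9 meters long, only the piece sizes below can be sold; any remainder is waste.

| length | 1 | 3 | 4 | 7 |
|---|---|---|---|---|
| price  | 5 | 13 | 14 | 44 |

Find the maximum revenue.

Build f[k] bottom-up: f[k] = max over allowed piece i of (p[i] + f[k−i]).
f[1] = 5
f[2] = 10  (first piece 1, then f[1]=5)
f[3] = max(5+10, 13+0) = 15
f[4] = max(5+15, 13+5, 14+0) = 20
f[5] = max(5+20, 13+10, 14+5) = 25
f[6] = max(5+25, 13+15, 14+10) = 30
f[7] = max(5+30, 13+20, 14+15, 44+0) = 44
f[8] = max(5+44, 13+25, 14+20, 44+5) = 49
f[9] = max(5+49, 13+30, 14+25, 44+10) = 54
One optimal cutting: 7 + 1 + 1 → €54.

54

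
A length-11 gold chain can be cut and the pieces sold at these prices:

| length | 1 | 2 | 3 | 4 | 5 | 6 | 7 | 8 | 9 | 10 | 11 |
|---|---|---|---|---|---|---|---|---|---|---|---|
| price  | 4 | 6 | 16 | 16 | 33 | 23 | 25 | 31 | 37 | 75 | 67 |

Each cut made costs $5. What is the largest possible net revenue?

74

Consider every possible first cut. v[k] is the best of p[i]+v[k−i] over all sellable i≤k, charging 5 whenever i<k.
v[1] = 4
v[2] = max(4+4-5, 6+0) = 6
v[3] = max(4+6-5, 6+4-5, 16+0) = 16
v[4] = max(4+16-5, 6+6-5, 16+4-5, 16+0) = 16
v[5] = max(4+16-5, 6+16-5, 16+6-5, 16+4-5, 33+0) = 33
v[6] = max(4+33-5, 6+16-5, 16+16-5, 16+6-5, 33+4-5, 23+0) = 32
v[7] = max(4+32-5, 6+33-5, 16+16-5, …, 23+4-5, 25+0) = 34
v[8] = max(4+34-5, 6+32-5, 16+33-5, …, 25+4-5, 31+0) = 44
v[9] = max(4+44-5, 6+34-5, 16+32-5, …, 31+4-5, 37+0) = 44
v[10] = max(4+44-5, 6+44-5, 16+34-5, …, 37+4-5, 75+0) = 75
v[11] = max(4+75-5, 6+44-5, 16+44-5, …, 75+4-5, 67+0) = 74
One optimal plan: pieces 10 + 1 (1 cut) → $79 − $5 = $74.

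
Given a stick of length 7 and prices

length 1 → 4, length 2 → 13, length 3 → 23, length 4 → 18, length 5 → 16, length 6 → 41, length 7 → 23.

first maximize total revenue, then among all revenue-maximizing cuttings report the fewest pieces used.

Let r[k] be the best obtainable value from length k. For each k, try every first piece i and keep the best of price[i] + r[k−i].
r[1] = 4
r[2] = max(4+4, 13+0) = 13
r[3] = max(4+13, 13+4, 23+0) = 23
r[4] = max(4+23, 13+13, 23+4, 18+0) = 27
r[5] = max(4+27, 13+23, 23+13, 18+4, 16+0) = 36
r[6] = max(4+36, 13+27, 23+23, 18+13, 16+4, 41+0) = 46
r[7] = max(4+46, 13+36, 23+27, …, 41+4, 23+0) = 50
Maximum revenue is 50.
Now minimize piece count subject to staying optimal: for each k, pieces[k] = 1 + min over i with p[i]+r[k−i]=r[k] of pieces[k−i].
pieces[4] = 2
pieces[5] = 2
pieces[6] = 2
pieces[7] = 3

3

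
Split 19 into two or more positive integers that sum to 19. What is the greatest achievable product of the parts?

972

Define P[k] = max over 1≤i<k of i · max(k−i, P[k−i]); the inner max lets the remainder stay uncut if that's better.
Small cases: P[2]=1, P[3]=2, P[4]=4, P[5]=6, P[6]=9, P[7]=12, P[8]=18, P[9]=27, P[10]=36, P[11]=54, P[12]=81, P[13]=108, P[14]=162.
P[15] = max(1×162, 2×108, 3×81, …, 13×2, 14×1) = 243
P[16] = max(1×243, 2×162, 3×108, …, 14×2, 15×1) = 324
P[17] = max(1×324, 2×243, 3×162, …, 15×2, 16×1) = 486
P[18] = max(1×486, 2×324, 3×243, …, 16×2, 17×1) = 729
P[19] = max(1×729, 2×486, 3×324, …, 17×2, 18×1) = 972
One optimal split: 3 + 3 + 3 + 3 + 3 + 2 + 2; product 3×3×3×3×3×2×2 = 972.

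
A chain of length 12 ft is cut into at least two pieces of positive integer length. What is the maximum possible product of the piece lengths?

Let f[k] be the best product for length k (with at least one cut). For each first piece i, the rest contributes max(k−i, f[k−i]).
f[2] = 1·max(1,0) = 1·1 = 1
f[3] = max(1·2, 2·1) = 2
f[4] = max(1·3, 2·2, 3·1) = 4
f[5] = max(1·4, 2·3, 3·2, 4·1) = 6
f[6] = max(1·6, 2·4, 3·3, 4·2, 5·1) = 9
f[7] = max(1·9, 2·6, 3·4, 4·3, 5·2, 6·1) = 12
f[8] = max(1·12, 2·9, 3·6, …, 6·2, 7·1) = 18
f[9] = max(1·18, 2·12, 3·9, …, 7·2, 8·1) = 27
f[10] = max(1·27, 2·18, 3·12, …, 8·2, 9·1) = 36
f[11] = max(1·36, 2·27, 3·18, …, 9·2, 10·1) = 54
f[12] = max(1·54, 2·36, 3·27, …, 10·2, 11·1) = 81
One optimal split: 3 + 3 + 3 + 3; product 3·3·3·3 = 81.

81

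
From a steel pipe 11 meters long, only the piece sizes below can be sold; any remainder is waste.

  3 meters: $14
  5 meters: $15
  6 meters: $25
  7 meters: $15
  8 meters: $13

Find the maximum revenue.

43

Consider every possible first cut. r[k] is the best of p[i]+r[k−i] over all sellable i≤k.
r[1] = 0
r[2] = 0
r[3] = 14
r[4] = 14
r[5] = max(14+0, 15+0) = 15
r[6] = max(14+14, 15+0, 25+0) = 28
r[7] = max(14+14, 15+0, 25+0, 15+0) = 28
r[8] = max(14+15, 15+14, 25+0, 15+0, 13+0) = 29
r[9] = max(14+28, 15+14, 25+14, 15+0, 13+0) = 42
r[10] = max(14+28, 15+15, 25+14, 15+14, 13+0) = 42
r[11] = max(14+29, 15+28, 25+15, 15+14, 13+14) = 43
One optimal cutting: 5 + 3 + 3 → $43.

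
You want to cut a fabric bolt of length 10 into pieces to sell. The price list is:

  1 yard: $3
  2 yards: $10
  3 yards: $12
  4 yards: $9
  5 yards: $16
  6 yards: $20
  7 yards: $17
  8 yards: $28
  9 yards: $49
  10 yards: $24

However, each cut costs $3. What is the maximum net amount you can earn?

49

Let net[k] be the best obtainable value from length k. For each k, try every first piece i and keep the best of price[i] + net[k−i] minus the 3 cut fee when i<k.
net[1] = 3
net[2] = max(3+3-3, 10+0) = 10
net[3] = max(3+10-3, 10+3-3, 12+0) = 12
net[4] = max(3+12-3, 10+10-3, 12+3-3, 9+0) = 17
net[5] = max(3+17-3, 10+12-3, 12+10-3, 9+3-3, 16+0) = 19
net[6] = max(3+19-3, 10+17-3, 12+12-3, 9+10-3, 16+3-3, 20+0) = 24
net[7] = max(3+24-3, 10+19-3, 12+17-3, …, 20+3-3, 17+0) = 26
net[8] = max(3+26-3, 10+24-3, 12+19-3, …, 17+3-3, 28+0) = 31
net[9] = max(3+31-3, 10+26-3, 12+24-3, …, 28+3-3, 49+0) = 49
net[10] = max(3+49-3, 10+31-3, 12+26-3, …, 49+3-3, 24+0) = 49
One optimal plan: pieces 9 + 1 (1 cut) → $52 − $3 = $49.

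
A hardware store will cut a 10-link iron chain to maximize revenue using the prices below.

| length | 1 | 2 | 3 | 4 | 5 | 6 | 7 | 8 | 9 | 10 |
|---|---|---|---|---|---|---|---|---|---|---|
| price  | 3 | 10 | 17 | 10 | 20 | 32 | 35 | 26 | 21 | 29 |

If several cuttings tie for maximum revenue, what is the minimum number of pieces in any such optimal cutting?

4

Build r[k] bottom-up: r[k] = max over allowed piece i of (p[i] + r[k−i]).
r[1] = 3
r[2] = 10
r[3] = 17
r[4] = 20  (first piece 1, then r[3]=17)
r[5] = 27  (first piece 2, then r[3]=17)
r[6] = 34  (first piece 3, then r[3]=17)
r[7] = 37  (first piece 1, then r[6]=34)
r[8] = 44  (first piece 2, then r[6]=34)
r[9] = 51  (first piece 3, then r[6]=34)
r[10] = 54  (first piece 1, then r[9]=51)
Maximum revenue is $54.
Now minimize piece count subject to staying optimal: for each k, pieces[k] = 1 + min over i with p[i]+r[k−i]=r[k] of pieces[k−i].
pieces[7] = 3
pieces[8] = 3
pieces[9] = 3
pieces[10] = 4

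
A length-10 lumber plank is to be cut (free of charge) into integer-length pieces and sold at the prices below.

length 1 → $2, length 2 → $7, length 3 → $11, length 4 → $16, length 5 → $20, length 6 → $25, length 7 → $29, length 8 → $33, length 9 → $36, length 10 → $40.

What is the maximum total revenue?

41

Consider every possible first cut. v[k] is the best of p[i]+v[k−i] over all sellable i≤k.
v[1] = 2
v[2] = max(2+2, 7+0) = 7
v[3] = max(2+7, 7+2, 11+0) = 11
v[4] = max(2+11, 7+7, 11+2, 16+0) = 16
v[5] = max(2+16, 7+11, 11+7, 16+2, 20+0) = 20
v[6] = max(2+20, 7+16, 11+11, 16+7, 20+2, 25+0) = 25
v[7] = max(2+25, 7+20, 11+16, …, 25+2, 29+0) = 29
v[8] = max(2+29, 7+25, 11+20, …, 29+2, 33+0) = 33
v[9] = max(2+33, 7+29, 11+25, …, 33+2, 36+0) = 36
v[10] = max(2+36, 7+33, 11+29, …, 36+2, 40+0) = 41
One optimal cutting: 6 + 4 → $25 + $16 = $41.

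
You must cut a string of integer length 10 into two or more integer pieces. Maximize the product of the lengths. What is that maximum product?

Define prod[k] = max over 1≤i<k of i · max(k−i, prod[k−i]); the inner max lets the remainder stay uncut if that's better.
Small cases: prod[2]=1, prod[3]=2.
prod[4] = 2*max(2,1) = 2*2 = 4
prod[5] = 2*max(3,2) = 2*3 = 6
prod[6] = 3*max(3,2) = 3*3 = 9
prod[7] = 2*max(5,6) = 2*6 = 12
prod[8] = 2*max(6,9) = 2*9 = 18
prod[9] = 3*max(6,9) = 3*9 = 27
prod[10] = 2*max(8,18) = 2*18 = 36
One optimal split: 3 + 3 + 2 + 2; product 3*3*2*2 = 36.

36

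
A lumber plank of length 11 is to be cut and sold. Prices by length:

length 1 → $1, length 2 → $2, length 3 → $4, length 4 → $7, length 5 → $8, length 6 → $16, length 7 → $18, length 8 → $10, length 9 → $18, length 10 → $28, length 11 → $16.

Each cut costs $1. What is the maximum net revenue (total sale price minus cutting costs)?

Consider every possible first cut. v[k] is the best of p[i]+v[k−i] over all sellable i≤k, charging 1 whenever i<k.
v[1] = 1
v[2] = 2
v[3] = 4
v[4] = 7
v[5] = 8
v[6] = 16
v[7] = 18
v[8] = 18  (first piece 1, then v[7]=18)
v[9] = 19  (first piece 2, then v[7]=18)
v[10] = 28
v[11] = 28  (first piece 1, then v[10]=28)
One optimal plan: pieces 10 + 1 (1 cut) → $29 − $1 = $28.

28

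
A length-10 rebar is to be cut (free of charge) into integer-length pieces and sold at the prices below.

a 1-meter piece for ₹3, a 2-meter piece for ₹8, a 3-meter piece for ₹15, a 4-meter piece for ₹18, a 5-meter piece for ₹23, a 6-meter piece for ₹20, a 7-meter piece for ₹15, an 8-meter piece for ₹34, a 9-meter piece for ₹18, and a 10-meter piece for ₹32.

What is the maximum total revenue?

48

Consider every possible first cut. best[k] is the best of p[i]+best[k−i] over all sellable i≤k.
best[1] = 3
best[2] = max(3+3, 8+0) = 8
best[3] = max(3+8, 8+3, 15+0) = 15
best[4] = max(3+15, 8+8, 15+3, 18+0) = 18
best[5] = max(3+18, 8+15, 15+8, 18+3, 23+0) = 23
best[6] = max(3+23, 8+18, 15+15, 18+8, 23+3, 20+0) = 30
best[7] = max(3+30, 8+23, 15+18, …, 20+3, 15+0) = 33
best[8] = max(3+33, 8+30, 15+23, …, 15+3, 34+0) = 38
best[9] = max(3+38, 8+33, 15+30, …, 34+3, 18+0) = 45
best[10] = max(3+45, 8+38, 15+33, …, 18+3, 32+0) = 48
One optimal cutting: 3 + 3 + 3 + 1 → ₹15 + ₹15 + ₹15 + ₹3 = ₹48.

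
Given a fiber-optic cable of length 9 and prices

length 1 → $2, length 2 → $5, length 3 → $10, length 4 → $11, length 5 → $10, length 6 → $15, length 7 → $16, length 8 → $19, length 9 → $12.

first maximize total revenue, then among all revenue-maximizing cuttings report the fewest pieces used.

3

Build r[k] bottom-up: r[k] = max over allowed piece i of (p[i] + r[k−i]).
r[1] = 2
r[2] = 5
r[3] = 10
r[4] = 12  (first piece 1, then r[3]=10)
r[5] = 15  (first piece 2, then r[3]=10)
r[6] = 20  (first piece 3, then r[3]=10)
r[7] = 22  (first piece 1, then r[6]=20)
r[8] = 25  (first piece 2, then r[6]=20)
r[9] = 30  (first piece 3, then r[6]=20)
Maximum revenue is $30.
Now minimize piece count subject to staying optimal: for each k, pieces[k] = 1 + min over i with p[i]+r[k−i]=r[k] of pieces[k−i].
pieces[6] = 2
pieces[7] = 3
pieces[8] = 3
pieces[9] = 3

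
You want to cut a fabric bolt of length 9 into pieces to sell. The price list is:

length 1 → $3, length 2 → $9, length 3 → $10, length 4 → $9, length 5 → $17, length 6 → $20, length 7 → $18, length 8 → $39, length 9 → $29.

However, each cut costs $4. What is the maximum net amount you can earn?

38

Consider every possible first cut. v[k] is the best of p[i]+v[k−i] over all sellable i≤k, charging 4 whenever i<k.
v[1] = 3
v[2] = max(3+3-4, 9+0) = 9
v[3] = max(3+9-4, 9+3-4, 10+0) = 10
v[4] = max(3+10-4, 9+9-4, 10+3-4, 9+0) = 14
v[5] = max(3+14-4, 9+10-4, 10+9-4, 9+3-4, 17+0) = 17
v[6] = max(3+17-4, 9+14-4, 10+10-4, 9+9-4, 17+3-4, 20+0) = 20
v[7] = max(3+20-4, 9+17-4, 10+14-4, …, 20+3-4, 18+0) = 22
v[8] = max(3+22-4, 9+20-4, 10+17-4, …, 18+3-4, 39+0) = 39
v[9] = max(3+39-4, 9+22-4, 10+20-4, …, 39+3-4, 29+0) = 38
One optimal plan: pieces 8 + 1 (1 cut) → $42 − $4 = $38.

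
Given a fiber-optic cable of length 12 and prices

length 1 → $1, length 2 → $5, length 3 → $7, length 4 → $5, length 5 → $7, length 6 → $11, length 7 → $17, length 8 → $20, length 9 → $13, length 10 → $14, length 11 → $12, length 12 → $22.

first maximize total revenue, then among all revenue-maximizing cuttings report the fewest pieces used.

Build r[k] bottom-up: r[k] = max over allowed piece i of (p[i] + r[k−i]).
r[1] = 1
r[2] = max(1+1, 5+0) = 5
r[3] = max(1+5, 5+1, 7+0) = 7
r[4] = max(1+7, 5+5, 7+1, 5+0) = 10
r[5] = max(1+10, 5+7, 7+5, 5+1, 7+0) = 12
r[6] = max(1+12, 5+10, 7+7, 5+5, 7+1, 11+0) = 15
r[7] = max(1+15, 5+12, 7+10, …, 11+1, 17+0) = 17
r[8] = max(1+17, 5+15, 7+12, …, 17+1, 20+0) = 20
r[9] = max(1+20, 5+17, 7+15, …, 20+1, 13+0) = 22
r[10] = max(1+22, 5+20, 7+17, …, 13+1, 14+0) = 25
r[11] = max(1+25, 5+22, 7+20, …, 14+1, 12+0) = 27
r[12] = max(1+27, 5+25, 7+22, …, 12+1, 22+0) = 30
Maximum revenue is $30.
Now minimize piece count subject to staying optimal: for each k, pieces[k] = 1 + min over i with p[i]+r[k−i]=r[k] of pieces[k−i].
pieces[9] = 2
pieces[10] = 2
pieces[11] = 2
pieces[12] = 3

3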